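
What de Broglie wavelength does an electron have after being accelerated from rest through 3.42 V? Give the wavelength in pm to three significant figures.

KE = eV = 1.602 × 10⁻¹⁹ × 3.420 = 5.479 × 10⁻¹⁹ J.
p = √(2mKE) = √(2 × 9.109 × 10⁻³¹ × 5.479 × 10⁻¹⁹) = 9.991 × 10⁻²⁵ kg·m/s.
λ = h/p = 6.626 × 10⁻³⁴ / 9.991 × 10⁻²⁵ = 6.63 × 10⁻¹⁰ m = 663 pm.

λ = 663 pm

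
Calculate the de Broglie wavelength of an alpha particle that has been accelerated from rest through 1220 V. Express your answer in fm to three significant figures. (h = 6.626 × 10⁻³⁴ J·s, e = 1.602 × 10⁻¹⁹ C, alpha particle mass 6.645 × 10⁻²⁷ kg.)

KE = 2eV = 2 × 1.602 × 10⁻¹⁹ × 1220 = 3.909 × 10⁻¹⁶ J.
p = √(2mKE) = √(2 × 6.645 × 10⁻²⁷ × 3.909 × 10⁻¹⁶) = 2.279 × 10⁻²¹ kg·m/s.
λ = h/p = 6.626 × 10⁻³⁴ / 2.279 × 10⁻²¹ = 2.91 × 10⁻¹³ m = 291 fm.

λ = 291 fm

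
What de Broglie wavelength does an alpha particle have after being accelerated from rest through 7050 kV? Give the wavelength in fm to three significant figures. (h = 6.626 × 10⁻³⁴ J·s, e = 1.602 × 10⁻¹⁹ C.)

KE = 2eV = 2 × 1.602 × 10⁻¹⁹ × 7.050 × 10⁶ = 2.259 × 10⁻¹² J.
p = √(2mKE) = √(2 × 6.645 × 10⁻²⁷ × 2.259 × 10⁻¹²) = 1.733 × 10⁻¹⁹ kg·m/s.
λ = h/p = 6.626 × 10⁻³⁴ / 1.733 × 10⁻¹⁹ = 3.82 × 10⁻¹⁵ m = 3.82 fm.

λ = 3.82 fm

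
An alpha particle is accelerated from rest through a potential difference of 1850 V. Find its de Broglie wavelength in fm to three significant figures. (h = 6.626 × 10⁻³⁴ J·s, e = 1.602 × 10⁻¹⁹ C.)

λ = 236 fm

KE = 2eV = 2 × 1.602 × 10⁻¹⁹ × 1850 = 5.927 × 10⁻¹⁶ J.
p = √(2mKE) = √(2 × 6.645 × 10⁻²⁷ × 5.927 × 10⁻¹⁶) = 2.807 × 10⁻²¹ kg·m/s.
λ = h/p = 6.626 × 10⁻³⁴ / 2.807 × 10⁻²¹ = 2.36 × 10⁻¹³ m = 236 fm.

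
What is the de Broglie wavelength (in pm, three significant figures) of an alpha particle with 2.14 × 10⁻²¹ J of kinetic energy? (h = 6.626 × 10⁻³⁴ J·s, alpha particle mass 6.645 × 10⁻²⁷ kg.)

λ = 124 pm

p = √(2mKE) = √(2 × 6.645 × 10⁻²⁷ × 2.140 × 10⁻²¹) = 5.333 × 10⁻²⁴ kg·m/s.
λ = h/p = 6.626 × 10⁻³⁴ / 5.333 × 10⁻²⁴ = 1.24 × 10⁻¹⁰ m = 124 pm.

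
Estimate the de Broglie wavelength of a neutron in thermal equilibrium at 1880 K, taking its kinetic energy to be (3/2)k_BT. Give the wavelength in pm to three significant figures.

λ = 58.0 pm

KE = (3/2)k_BT = 1.5 × 1.381 × 10⁻²³ × 1880 = 3.894 × 10⁻²⁰ J.
p = √(2mKE) = √(2 × 1.675 × 10⁻²⁷ × 3.894 × 10⁻²⁰) = 1.142 × 10⁻²³ kg·m/s.
λ = h/p = 5.80 × 10⁻¹¹ m = 58.0 pm.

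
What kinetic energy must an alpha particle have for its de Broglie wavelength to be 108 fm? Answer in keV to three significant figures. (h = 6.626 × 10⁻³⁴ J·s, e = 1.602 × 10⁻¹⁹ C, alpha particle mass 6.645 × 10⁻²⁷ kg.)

KE = 17.7 keV

p = h/λ = 6.626 × 10⁻³⁴ / 1.080 × 10⁻¹³ = 6.135 × 10⁻²¹ kg·m/s.
KE = p²/(2m) = (6.135 × 10⁻²¹)² / (2 × 6.645 × 10⁻²⁷) = 2.832 × 10⁻¹⁵ J = 17.7 keV.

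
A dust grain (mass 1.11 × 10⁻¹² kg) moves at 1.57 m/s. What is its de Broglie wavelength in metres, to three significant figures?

λ = 3.80 × 10⁻²² m

p = mv = 1.11 × 10⁻¹² × 1.57 = 1.743 × 10⁻¹² kg·m/s.
λ = h/p = 6.626 × 10⁻³⁴ / 1.743 × 10⁻¹² = 3.80 × 10⁻²² m.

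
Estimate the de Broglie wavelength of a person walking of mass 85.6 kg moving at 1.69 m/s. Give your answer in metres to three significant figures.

p = mv = 85.6 × 1.69 = 1.447 × 10² kg·m/s.
λ = h/p = 6.626 × 10⁻³⁴ / 1.447 × 10² = 4.58 × 10⁻³⁶ m.

λ = 4.58 × 10⁻³⁶ m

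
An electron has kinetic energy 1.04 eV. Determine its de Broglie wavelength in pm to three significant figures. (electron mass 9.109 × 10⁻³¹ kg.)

KE = 1.04 eV = 1.666 × 10⁻¹⁹ J.
p = √(2mKE) = √(2 × 9.109 × 10⁻³¹ × 1.666 × 10⁻¹⁹) = 5.509 × 10⁻²⁵ kg·m/s.
λ = h/p = 6.626 × 10⁻³⁴ / 5.509 × 10⁻²⁵ = 1.20 × 10⁻⁹ m = 1200 pm.

λ = 1200 pm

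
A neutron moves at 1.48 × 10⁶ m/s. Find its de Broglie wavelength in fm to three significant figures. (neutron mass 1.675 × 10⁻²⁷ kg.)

λ = 267 fm

p = mv = 1.675 × 10⁻²⁷ × 1.48 × 10⁶ = 2.479 × 10⁻²¹ kg·m/s.
λ = h/p = 6.626 × 10⁻³⁴ / 2.479 × 10⁻²¹ = 2.67 × 10⁻¹³ m = 267 fm.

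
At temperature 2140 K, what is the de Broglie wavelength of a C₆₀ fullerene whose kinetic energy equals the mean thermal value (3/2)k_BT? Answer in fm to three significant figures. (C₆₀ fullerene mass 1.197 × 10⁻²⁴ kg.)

λ = 2030 fm

KE = (3/2)k_BT = 1.5 × 1.381 × 10⁻²³ × 2140 = 4.433 × 10⁻²⁰ J.
p = √(2mKE) = √(2 × 1.197 × 10⁻²⁴ × 4.433 × 10⁻²⁰) = 3.258 × 10⁻²² kg·m/s.
λ = h/p = 2.03 × 10⁻¹² m = 2030 fm.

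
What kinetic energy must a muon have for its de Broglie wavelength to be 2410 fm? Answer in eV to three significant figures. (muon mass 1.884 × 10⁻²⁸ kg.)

KE = 1250 eV

p = h/λ = 6.626 × 10⁻³⁴ / 2.410 × 10⁻¹² = 2.749 × 10⁻²² kg·m/s.
KE = p²/(2m) = (2.749 × 10⁻²²)² / (2 × 1.884 × 10⁻²⁸) = 2.006 × 10⁻¹⁶ J = 1250 eV.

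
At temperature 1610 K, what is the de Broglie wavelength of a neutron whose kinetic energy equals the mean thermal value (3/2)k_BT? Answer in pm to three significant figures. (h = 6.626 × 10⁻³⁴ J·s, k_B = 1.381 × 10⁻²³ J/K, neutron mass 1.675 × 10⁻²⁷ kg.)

λ = 62.7 pm

KE = (3/2)k_BT = 1.5 × 1.381 × 10⁻²³ × 1610 = 3.335 × 10⁻²⁰ J.
p = √(2mKE) = √(2 × 1.675 × 10⁻²⁷ × 3.335 × 10⁻²⁰) = 1.057 × 10⁻²³ kg·m/s.
λ = h/p = 6.27 × 10⁻¹¹ m = 62.7 pm.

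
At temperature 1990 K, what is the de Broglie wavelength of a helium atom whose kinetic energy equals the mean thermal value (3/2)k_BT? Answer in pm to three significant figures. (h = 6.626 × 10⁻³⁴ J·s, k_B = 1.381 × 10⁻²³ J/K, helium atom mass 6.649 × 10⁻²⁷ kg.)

λ = 28.3 pm

KE = (3/2)k_BT = 1.5 × 1.381 × 10⁻²³ × 1990 = 4.122 × 10⁻²⁰ J.
p = √(2mKE) = √(2 × 6.649 × 10⁻²⁷ × 4.122 × 10⁻²⁰) = 2.341 × 10⁻²³ kg·m/s.
λ = h/p = 2.83 × 10⁻¹¹ m = 28.3 pm.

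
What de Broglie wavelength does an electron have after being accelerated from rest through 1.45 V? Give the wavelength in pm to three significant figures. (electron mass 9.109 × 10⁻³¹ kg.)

λ = 1020 pm

KE = eV = 1.602 × 10⁻¹⁹ × 1.450 = 2.323 × 10⁻¹⁹ J.
p = √(2mKE) = √(2 × 9.109 × 10⁻³¹ × 2.323 × 10⁻¹⁹) = 6.505 × 10⁻²⁵ kg·m/s.
λ = h/p = 6.626 × 10⁻³⁴ / 6.505 × 10⁻²⁵ = 1.02 × 10⁻⁹ m = 1020 pm.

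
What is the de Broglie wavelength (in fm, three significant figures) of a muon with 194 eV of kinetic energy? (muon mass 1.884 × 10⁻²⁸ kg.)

KE = 194 eV = 3.108 × 10⁻¹⁷ J.
p = √(2mKE) = √(2 × 1.884 × 10⁻²⁸ × 3.108 × 10⁻¹⁷) = 1.082 × 10⁻²² kg·m/s.
λ = h/p = 6.626 × 10⁻³⁴ / 1.082 × 10⁻²² = 6.12 × 10⁻¹² m = 6120 fm.

λ = 6120 fm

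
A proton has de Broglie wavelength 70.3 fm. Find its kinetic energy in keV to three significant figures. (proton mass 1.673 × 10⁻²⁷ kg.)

KE = 166 keV

p = h/λ = 6.626 × 10⁻³⁴ / 7.030 × 10⁻¹⁴ = 9.425 × 10⁻²¹ kg·m/s.
KE = p²/(2m) = (9.425 × 10⁻²¹)² / (2 × 1.673 × 10⁻²⁷) = 2.655 × 10⁻¹⁴ J = 166 keV.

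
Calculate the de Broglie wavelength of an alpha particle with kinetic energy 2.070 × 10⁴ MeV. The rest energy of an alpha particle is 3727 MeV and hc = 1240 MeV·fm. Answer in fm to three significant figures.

λ = 0.0514 fm

Total energy E = KE + m₀c² = 2.070 × 10⁴ + 3727 = 24427 MeV.
(pc)² = E² − (m₀c²)² = (24427)² − (3727)² = 5.828 × 10⁸ MeV², so pc = 2.414 × 10⁴ MeV.
λ = hc/(pc) = 1240 MeV·fm / 2.414 × 10⁴ MeV = 0.0514 fm.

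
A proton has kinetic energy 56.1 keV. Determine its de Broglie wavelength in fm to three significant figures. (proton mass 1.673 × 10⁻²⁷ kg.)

KE = 56.1 keV = 8.987 × 10⁻¹⁵ J.
p = √(2mKE) = √(2 × 1.673 × 10⁻²⁷ × 8.987 × 10⁻¹⁵) = 5.484 × 10⁻²¹ kg·m/s.
λ = h/p = 6.626 × 10⁻³⁴ / 5.484 × 10⁻²¹ = 1.21 × 10⁻¹³ m = 121 fm.

λ = 121 fm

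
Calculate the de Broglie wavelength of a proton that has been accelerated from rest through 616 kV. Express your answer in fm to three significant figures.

KE = eV = 1.602 × 10⁻¹⁹ × 6.160 × 10⁵ = 9.868 × 10⁻¹⁴ J.
p = √(2mKE) = √(2 × 1.673 × 10⁻²⁷ × 9.868 × 10⁻¹⁴) = 1.817 × 10⁻²⁰ kg·m/s.
λ = h/p = 6.626 × 10⁻³⁴ / 1.817 × 10⁻²⁰ = 3.65 × 10⁻¹⁴ m = 36.5 fm.

λ = 36.5 fm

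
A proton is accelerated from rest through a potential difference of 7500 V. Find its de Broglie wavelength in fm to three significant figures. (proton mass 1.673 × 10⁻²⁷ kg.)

KE = eV = 1.602 × 10⁻¹⁹ × 7500 = 1.201 × 10⁻¹⁵ J.
p = √(2mKE) = √(2 × 1.673 × 10⁻²⁷ × 1.201 × 10⁻¹⁵) = 2.005 × 10⁻²¹ kg·m/s.
λ = h/p = 6.626 × 10⁻³⁴ / 2.005 × 10⁻²¹ = 3.30 × 10⁻¹³ m = 330 fm.

λ = 330 fm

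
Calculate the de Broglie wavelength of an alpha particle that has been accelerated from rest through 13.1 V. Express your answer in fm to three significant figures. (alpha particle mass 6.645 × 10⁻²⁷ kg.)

λ = 2810 fm

KE = 2eV = 2 × 1.602 × 10⁻¹⁹ × 13.10 = 4.197 × 10⁻¹⁸ J.
p = √(2mKE) = √(2 × 6.645 × 10⁻²⁷ × 4.197 × 10⁻¹⁸) = 2.362 × 10⁻²² kg·m/s.
λ = h/p = 6.626 × 10⁻³⁴ / 2.362 × 10⁻²² = 2.81 × 10⁻¹² m = 2810 fm.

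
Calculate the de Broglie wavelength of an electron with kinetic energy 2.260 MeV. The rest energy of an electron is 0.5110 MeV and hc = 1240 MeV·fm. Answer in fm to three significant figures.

Total energy E = KE + m₀c² = 2.260 + 0.5110 = 2.7710 MeV.
(pc)² = E² − (m₀c²)² = (2.7710)² − (0.5110)² = 7.417 MeV², so pc = 2.723 MeV.
λ = hc/(pc) = 1240 MeV·fm / 2.723 MeV = 455 fm.

λ = 455 fm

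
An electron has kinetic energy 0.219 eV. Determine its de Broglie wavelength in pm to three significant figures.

KE = 0.219 eV = 3.508 × 10⁻²⁰ J.
p = √(2mKE) = √(2 × 9.109 × 10⁻³¹ × 3.508 × 10⁻²⁰) = 2.528 × 10⁻²⁵ kg·m/s.
λ = h/p = 6.626 × 10⁻³⁴ / 2.528 × 10⁻²⁵ = 2.62 × 10⁻⁹ m = 2620 pm.

λ = 2620 pm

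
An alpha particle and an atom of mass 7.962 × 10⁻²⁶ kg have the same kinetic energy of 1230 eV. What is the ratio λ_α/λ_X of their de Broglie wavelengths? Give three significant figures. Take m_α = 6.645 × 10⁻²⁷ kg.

λ_α/λ_X = 3.46

At fixed KE, p = √(2mKE) so λ = h/p ∝ 1/√m.
λ_α/λ_X = √(m_X/m_α) = √(7.962 × 10⁻²⁶/6.645 × 10⁻²⁷) = √(11.98) = 3.46.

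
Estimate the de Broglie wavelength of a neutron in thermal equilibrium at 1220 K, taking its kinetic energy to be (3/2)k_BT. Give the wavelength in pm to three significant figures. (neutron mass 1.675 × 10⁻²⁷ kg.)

KE = (3/2)k_BT = 1.5 × 1.381 × 10⁻²³ × 1220 = 2.527 × 10⁻²⁰ J.
p = √(2mKE) = √(2 × 1.675 × 10⁻²⁷ × 2.527 × 10⁻²⁰) = 9.201 × 10⁻²⁴ kg·m/s.
λ = h/p = 7.20 × 10⁻¹¹ m = 72.0 pm.

λ = 72.0 pm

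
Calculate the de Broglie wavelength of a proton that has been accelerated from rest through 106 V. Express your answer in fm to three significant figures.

λ = 2780 fm

KE = eV = 1.602 × 10⁻¹⁹ × 106.0 = 1.698 × 10⁻¹⁷ J.
p = √(2mKE) = √(2 × 1.673 × 10⁻²⁷ × 1.698 × 10⁻¹⁷) = 2.384 × 10⁻²² kg·m/s.
λ = h/p = 6.626 × 10⁻³⁴ / 2.384 × 10⁻²² = 2.78 × 10⁻¹² m = 2780 fm.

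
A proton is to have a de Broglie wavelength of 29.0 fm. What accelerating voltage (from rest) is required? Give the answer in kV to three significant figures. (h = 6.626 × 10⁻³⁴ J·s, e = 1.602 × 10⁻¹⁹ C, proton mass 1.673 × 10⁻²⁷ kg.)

p = h/λ = 6.626 × 10⁻³⁴ / 2.900 × 10⁻¹⁴ = 2.285 × 10⁻²⁰ kg·m/s.
KE = p²/(2m) = 1.560 × 10⁻¹³ J.
V = KE/e = 1.560 × 10⁻¹³ / (1.602 × 10⁻¹⁹) = 974 kV.

V = 974 kV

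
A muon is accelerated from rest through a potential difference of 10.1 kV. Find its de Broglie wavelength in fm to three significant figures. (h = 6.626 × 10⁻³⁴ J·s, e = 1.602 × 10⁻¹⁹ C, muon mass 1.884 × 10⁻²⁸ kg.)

λ = 849 fm

KE = eV = 1.602 × 10⁻¹⁹ × 1.010 × 10⁴ = 1.618 × 10⁻¹⁵ J.
p = √(2mKE) = √(2 × 1.884 × 10⁻²⁸ × 1.618 × 10⁻¹⁵) = 7.808 × 10⁻²² kg·m/s.
λ = h/p = 6.626 × 10⁻³⁴ / 7.808 × 10⁻²² = 8.49 × 10⁻¹³ m = 849 fm.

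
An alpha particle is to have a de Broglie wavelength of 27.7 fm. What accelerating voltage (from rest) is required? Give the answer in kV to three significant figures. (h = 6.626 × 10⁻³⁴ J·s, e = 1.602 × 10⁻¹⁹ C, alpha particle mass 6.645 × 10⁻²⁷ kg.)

p = h/λ = 6.626 × 10⁻³⁴ / 2.770 × 10⁻¹⁴ = 2.392 × 10⁻²⁰ kg·m/s.
KE = p²/(2m) = 4.305 × 10⁻¹⁴ J.
V = KE/2e = 4.305 × 10⁻¹⁴ / (2 × 1.602 × 10⁻¹⁹) = 134 kV.

V = 134 kV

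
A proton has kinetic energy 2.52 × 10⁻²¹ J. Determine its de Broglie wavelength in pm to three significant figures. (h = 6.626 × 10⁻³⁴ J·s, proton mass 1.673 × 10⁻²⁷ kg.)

p = √(2mKE) = √(2 × 1.673 × 10⁻²⁷ × 2.520 × 10⁻²¹) = 2.904 × 10⁻²⁴ kg·m/s.
λ = h/p = 6.626 × 10⁻³⁴ / 2.904 × 10⁻²⁴ = 2.28 × 10⁻¹⁰ m = 228 pm.

λ = 228 pm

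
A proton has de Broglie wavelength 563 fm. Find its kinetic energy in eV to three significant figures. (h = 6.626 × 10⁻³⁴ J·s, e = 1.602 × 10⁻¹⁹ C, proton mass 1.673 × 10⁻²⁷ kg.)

KE = 2580 eV

p = h/λ = 6.626 × 10⁻³⁴ / 5.630 × 10⁻¹³ = 1.177 × 10⁻²¹ kg·m/s.
KE = p²/(2m) = (1.177 × 10⁻²¹)² / (2 × 1.673 × 10⁻²⁷) = 4.140 × 10⁻¹⁶ J = 2580 eV.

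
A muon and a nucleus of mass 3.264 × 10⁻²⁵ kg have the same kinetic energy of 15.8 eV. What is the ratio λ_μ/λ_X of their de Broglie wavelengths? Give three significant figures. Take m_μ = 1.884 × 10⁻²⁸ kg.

λ_μ/λ_X = 41.6

At fixed KE, p = √(2mKE) so λ = h/p ∝ 1/√m.
λ_μ/λ_X = √(m_X/m_μ) = √(3.264 × 10⁻²⁵/1.884 × 10⁻²⁸) = √(1732) = 41.6.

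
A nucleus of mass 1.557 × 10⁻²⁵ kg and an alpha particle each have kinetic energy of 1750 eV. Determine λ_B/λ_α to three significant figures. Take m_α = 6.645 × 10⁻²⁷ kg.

λ_B/λ_α = 0.207

At fixed KE, p = √(2mKE) so λ = h/p ∝ 1/√m.
λ_B/λ_α = √(m_α/m_B) = √(6.645 × 10⁻²⁷/1.557 × 10⁻²⁵) = √(0.04268) = 0.207.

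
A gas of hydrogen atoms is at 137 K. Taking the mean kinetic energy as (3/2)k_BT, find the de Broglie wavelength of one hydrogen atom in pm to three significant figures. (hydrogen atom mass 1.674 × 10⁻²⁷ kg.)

λ = 215 pm

KE = (3/2)k_BT = 1.5 × 1.381 × 10⁻²³ × 137 = 2.838 × 10⁻²¹ J.
p = √(2mKE) = √(2 × 1.674 × 10⁻²⁷ × 2.838 × 10⁻²¹) = 3.082 × 10⁻²⁴ kg·m/s.
λ = h/p = 2.15 × 10⁻¹⁰ m = 215 pm.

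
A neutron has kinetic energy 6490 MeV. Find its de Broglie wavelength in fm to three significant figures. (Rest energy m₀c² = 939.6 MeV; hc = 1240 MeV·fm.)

λ = 0.168 fm

Total energy E = KE + m₀c² = 6490 + 939.6 = 7429.6 MeV.
(pc)² = E² − (m₀c²)² = (7429.6)² − (939.6)² = 5.432 × 10⁷ MeV², so pc = 7370 MeV.
λ = hc/(pc) = 1240 MeV·fm / 7370 MeV = 0.168 fm.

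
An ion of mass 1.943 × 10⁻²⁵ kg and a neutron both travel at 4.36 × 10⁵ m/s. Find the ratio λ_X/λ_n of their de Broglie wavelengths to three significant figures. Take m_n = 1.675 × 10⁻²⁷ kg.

λ_X/λ_n = 8.62 × 10⁻³

At fixed v, p = mv so λ = h/(mv) ∝ 1/m.
λ_X/λ_n = m_n/m_X = 1.675 × 10⁻²⁷/1.943 × 10⁻²⁵ = 8.62 × 10⁻³.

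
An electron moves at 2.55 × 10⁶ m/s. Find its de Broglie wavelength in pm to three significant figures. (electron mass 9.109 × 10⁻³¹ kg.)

p = mv = 9.109 × 10⁻³¹ × 2.55 × 10⁶ = 2.323 × 10⁻²⁴ kg·m/s.
λ = h/p = 6.626 × 10⁻³⁴ / 2.323 × 10⁻²⁴ = 2.85 × 10⁻¹⁰ m = 285 pm.

λ = 285 pm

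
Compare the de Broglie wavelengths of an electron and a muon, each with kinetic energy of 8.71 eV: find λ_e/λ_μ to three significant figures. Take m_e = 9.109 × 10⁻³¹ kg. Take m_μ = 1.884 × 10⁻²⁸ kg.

At fixed KE, p = √(2mKE) so λ = h/p ∝ 1/√m.
λ_e/λ_μ = √(m_μ/m_e) = √(1.884 × 10⁻²⁸/9.109 × 10⁻³¹) = √(206.8) = 14.4.

λ_e/λ_μ = 14.4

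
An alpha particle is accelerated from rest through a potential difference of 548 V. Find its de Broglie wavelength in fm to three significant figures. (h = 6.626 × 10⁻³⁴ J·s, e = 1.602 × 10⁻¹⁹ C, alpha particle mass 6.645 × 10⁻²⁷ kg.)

KE = 2eV = 2 × 1.602 × 10⁻¹⁹ × 548.0 = 1.756 × 10⁻¹⁶ J.
p = √(2mKE) = √(2 × 6.645 × 10⁻²⁷ × 1.756 × 10⁻¹⁶) = 1.528 × 10⁻²¹ kg·m/s.
λ = h/p = 6.626 × 10⁻³⁴ / 1.528 × 10⁻²¹ = 4.34 × 10⁻¹³ m = 434 fm.

λ = 434 fm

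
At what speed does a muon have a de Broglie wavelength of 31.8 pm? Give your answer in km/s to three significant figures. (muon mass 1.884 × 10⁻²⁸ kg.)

p = h/λ = 6.626 × 10⁻³⁴ / 3.180 × 10⁻¹¹ = 2.084 × 10⁻²³ kg·m/s.
v = p/m = 2.084 × 10⁻²³ / 1.884 × 10⁻²⁸ = 1.11 × 10⁵ m/s = 111 km/s.

v = 111 km/s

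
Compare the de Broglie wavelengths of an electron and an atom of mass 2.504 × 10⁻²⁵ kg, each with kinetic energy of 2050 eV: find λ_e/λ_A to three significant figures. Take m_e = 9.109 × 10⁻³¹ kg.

At fixed KE, p = √(2mKE) so λ = h/p ∝ 1/√m.
λ_e/λ_A = √(m_A/m_e) = √(2.504 × 10⁻²⁵/9.109 × 10⁻³¹) = √(2.749 × 10⁵) = 524.

λ_e/λ_A = 524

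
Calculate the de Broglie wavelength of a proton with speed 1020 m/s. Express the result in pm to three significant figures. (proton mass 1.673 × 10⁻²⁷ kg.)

λ = 388 pm

p = mv = 1.673 × 10⁻²⁷ × 1020 = 1.706 × 10⁻²⁴ kg·m/s.
λ = h/p = 6.626 × 10⁻³⁴ / 1.706 × 10⁻²⁴ = 3.88 × 10⁻¹⁰ m = 388 pm.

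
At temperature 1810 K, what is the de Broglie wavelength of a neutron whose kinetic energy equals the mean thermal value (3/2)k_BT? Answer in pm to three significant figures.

λ = 59.1 pm

KE = (3/2)k_BT = 1.5 × 1.381 × 10⁻²³ × 1810 = 3.749 × 10⁻²⁰ J.
p = √(2mKE) = √(2 × 1.675 × 10⁻²⁷ × 3.749 × 10⁻²⁰) = 1.121 × 10⁻²³ kg·m/s.
λ = h/p = 5.91 × 10⁻¹¹ m = 59.1 pm.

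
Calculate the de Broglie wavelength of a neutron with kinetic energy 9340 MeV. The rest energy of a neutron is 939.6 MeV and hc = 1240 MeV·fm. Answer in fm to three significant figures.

Total energy E = KE + m₀c² = 9340 + 939.6 = 10279.6 MeV.
(pc)² = E² − (m₀c²)² = (10279.6)² − (939.6)² = 1.048 × 10⁸ MeV², so pc = 1.024 × 10⁴ MeV.
λ = hc/(pc) = 1240 MeV·fm / 1.024 × 10⁴ MeV = 0.121 fm.

λ = 0.121 fm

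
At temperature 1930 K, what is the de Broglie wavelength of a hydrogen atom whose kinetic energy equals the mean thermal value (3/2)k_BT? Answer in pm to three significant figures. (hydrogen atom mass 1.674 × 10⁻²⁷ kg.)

KE = (3/2)k_BT = 1.5 × 1.381 × 10⁻²³ × 1930 = 3.998 × 10⁻²⁰ J.
p = √(2mKE) = √(2 × 1.674 × 10⁻²⁷ × 3.998 × 10⁻²⁰) = 1.157 × 10⁻²³ kg·m/s.
λ = h/p = 5.73 × 10⁻¹¹ m = 57.3 pm.

λ = 57.3 pm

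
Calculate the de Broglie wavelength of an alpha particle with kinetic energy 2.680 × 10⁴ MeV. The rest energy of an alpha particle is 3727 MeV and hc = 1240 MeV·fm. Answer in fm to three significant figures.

Total energy E = KE + m₀c² = 2.680 × 10⁴ + 3727 = 30527 MeV.
(pc)² = E² − (m₀c²)² = (30527)² − (3727)² = 9.180 × 10⁸ MeV², so pc = 3.030 × 10⁴ MeV.
λ = hc/(pc) = 1240 MeV·fm / 3.030 × 10⁴ MeV = 0.0409 fm.

λ = 0.0409 fm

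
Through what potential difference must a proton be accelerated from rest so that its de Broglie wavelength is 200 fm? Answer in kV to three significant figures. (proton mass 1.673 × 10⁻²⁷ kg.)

V = 20.5 kV

p = h/λ = 6.626 × 10⁻³⁴ / 2.000 × 10⁻¹³ = 3.313 × 10⁻²¹ kg·m/s.
KE = p²/(2m) = 3.280 × 10⁻¹⁵ J.
V = KE/e = 3.280 × 10⁻¹⁵ / (1.602 × 10⁻¹⁹) = 20.5 kV.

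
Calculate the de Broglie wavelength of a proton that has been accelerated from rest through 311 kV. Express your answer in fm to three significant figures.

KE = eV = 1.602 × 10⁻¹⁹ × 3.110 × 10⁵ = 4.982 × 10⁻¹⁴ J.
p = √(2mKE) = √(2 × 1.673 × 10⁻²⁷ × 4.982 × 10⁻¹⁴) = 1.291 × 10⁻²⁰ kg·m/s.
λ = h/p = 6.626 × 10⁻³⁴ / 1.291 × 10⁻²⁰ = 5.13 × 10⁻¹⁴ m = 51.3 fm.

λ = 51.3 fm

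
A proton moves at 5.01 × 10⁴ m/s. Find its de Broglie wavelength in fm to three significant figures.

p = mv = 1.673 × 10⁻²⁷ × 5.01 × 10⁴ = 8.382 × 10⁻²³ kg·m/s.
λ = h/p = 6.626 × 10⁻³⁴ / 8.382 × 10⁻²³ = 7.91 × 10⁻¹² m = 7910 fm.

λ = 7910 fm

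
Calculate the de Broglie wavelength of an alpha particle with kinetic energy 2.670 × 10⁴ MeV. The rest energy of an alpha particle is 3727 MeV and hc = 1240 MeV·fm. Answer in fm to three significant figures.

Total energy E = KE + m₀c² = 2.670 × 10⁴ + 3727 = 30427 MeV.
(pc)² = E² − (m₀c²)² = (30427)² − (3727)² = 9.119 × 10⁸ MeV², so pc = 3.020 × 10⁴ MeV.
λ = hc/(pc) = 1240 MeV·fm / 3.020 × 10⁴ MeV = 0.0411 fm.

λ = 0.0411 fm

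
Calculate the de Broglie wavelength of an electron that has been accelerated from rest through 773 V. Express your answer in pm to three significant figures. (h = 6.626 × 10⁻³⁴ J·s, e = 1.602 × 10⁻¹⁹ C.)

λ = 44.1 pm

KE = eV = 1.602 × 10⁻¹⁹ × 773.0 = 1.238 × 10⁻¹⁶ J.
p = √(2mKE) = √(2 × 9.109 × 10⁻³¹ × 1.238 × 10⁻¹⁶) = 1.502 × 10⁻²³ kg·m/s.
λ = h/p = 6.626 × 10⁻³⁴ / 1.502 × 10⁻²³ = 4.41 × 10⁻¹¹ m = 44.1 pm.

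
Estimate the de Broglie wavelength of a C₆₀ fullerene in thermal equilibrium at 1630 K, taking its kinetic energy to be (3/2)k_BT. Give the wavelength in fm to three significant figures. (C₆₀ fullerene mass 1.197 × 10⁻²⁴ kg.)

λ = 2330 fm

KE = (3/2)k_BT = 1.5 × 1.381 × 10⁻²³ × 1630 = 3.377 × 10⁻²⁰ J.
p = √(2mKE) = √(2 × 1.197 × 10⁻²⁴ × 3.377 × 10⁻²⁰) = 2.843 × 10⁻²² kg·m/s.
λ = h/p = 2.33 × 10⁻¹² m = 2330 fm.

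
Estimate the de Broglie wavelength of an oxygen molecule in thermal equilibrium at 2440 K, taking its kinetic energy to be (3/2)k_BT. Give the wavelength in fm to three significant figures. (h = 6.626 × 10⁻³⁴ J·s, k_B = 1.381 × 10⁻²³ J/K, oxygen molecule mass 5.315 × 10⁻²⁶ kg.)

KE = (3/2)k_BT = 1.5 × 1.381 × 10⁻²³ × 2440 = 5.054 × 10⁻²⁰ J.
p = √(2mKE) = √(2 × 5.315 × 10⁻²⁶ × 5.054 × 10⁻²⁰) = 7.330 × 10⁻²³ kg·m/s.
λ = h/p = 9.04 × 10⁻¹² m = 9040 fm.

λ = 9040 fm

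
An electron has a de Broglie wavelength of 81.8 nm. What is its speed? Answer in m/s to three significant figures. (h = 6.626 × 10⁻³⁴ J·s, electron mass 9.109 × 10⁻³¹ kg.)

p = h/λ = 6.626 × 10⁻³⁴ / 8.180 × 10⁻⁸ = 8.100 × 10⁻²⁷ kg·m/s.
v = p/m = 8.100 × 10⁻²⁷ / 9.109 × 10⁻³¹ = 8.89 × 10³ m/s = 8890 m/s.

v = 8890 m/s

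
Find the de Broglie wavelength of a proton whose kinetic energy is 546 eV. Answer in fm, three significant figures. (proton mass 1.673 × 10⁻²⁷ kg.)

KE = 546 eV = 8.747 × 10⁻¹⁷ J.
p = √(2mKE) = √(2 × 1.673 × 10⁻²⁷ × 8.747 × 10⁻¹⁷) = 5.410 × 10⁻²² kg·m/s.
λ = h/p = 6.626 × 10⁻³⁴ / 5.410 × 10⁻²² = 1.22 × 10⁻¹² m = 1220 fm.

λ = 1220 fm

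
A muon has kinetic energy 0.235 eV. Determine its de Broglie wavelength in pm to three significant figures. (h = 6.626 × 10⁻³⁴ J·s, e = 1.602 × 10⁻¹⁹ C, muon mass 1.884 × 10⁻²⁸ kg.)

λ = 176 pm

KE = 0.235 eV = 3.765 × 10⁻²⁰ J.
p = √(2mKE) = √(2 × 1.884 × 10⁻²⁸ × 3.765 × 10⁻²⁰) = 3.766 × 10⁻²⁴ kg·m/s.
λ = h/p = 6.626 × 10⁻³⁴ / 3.766 × 10⁻²⁴ = 1.76 × 10⁻¹⁰ m = 176 pm.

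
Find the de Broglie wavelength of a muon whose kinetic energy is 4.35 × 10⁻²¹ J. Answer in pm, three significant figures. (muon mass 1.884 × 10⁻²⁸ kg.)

λ = 518 pm

p = √(2mKE) = √(2 × 1.884 × 10⁻²⁸ × 4.350 × 10⁻²¹) = 1.280 × 10⁻²⁴ kg·m/s.
λ = h/p = 6.626 × 10⁻³⁴ / 1.280 × 10⁻²⁴ = 5.18 × 10⁻¹⁰ m = 518 pm.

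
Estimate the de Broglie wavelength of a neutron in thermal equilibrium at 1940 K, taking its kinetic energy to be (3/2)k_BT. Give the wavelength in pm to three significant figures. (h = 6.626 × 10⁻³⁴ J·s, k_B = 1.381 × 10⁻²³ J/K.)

λ = 57.1 pm

KE = (3/2)k_BT = 1.5 × 1.381 × 10⁻²³ × 1940 = 4.019 × 10⁻²⁰ J.
p = √(2mKE) = √(2 × 1.675 × 10⁻²⁷ × 4.019 × 10⁻²⁰) = 1.160 × 10⁻²³ kg·m/s.
λ = h/p = 5.71 × 10⁻¹¹ m = 57.1 pm.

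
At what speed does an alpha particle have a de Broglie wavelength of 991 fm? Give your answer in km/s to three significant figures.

p = h/λ = 6.626 × 10⁻³⁴ / 9.910 × 10⁻¹³ = 6.686 × 10⁻²² kg·m/s.
v = p/m = 6.686 × 10⁻²² / 6.645 × 10⁻²⁷ = 1.01 × 10⁵ m/s = 101 km/s.

v = 101 km/s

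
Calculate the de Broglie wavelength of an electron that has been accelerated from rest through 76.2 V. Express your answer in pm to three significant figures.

λ = 141 pm

KE = eV = 1.602 × 10⁻¹⁹ × 76.20 = 1.221 × 10⁻¹⁷ J.
p = √(2mKE) = √(2 × 9.109 × 10⁻³¹ × 1.221 × 10⁻¹⁷) = 4.716 × 10⁻²⁴ kg·m/s.
λ = h/p = 6.626 × 10⁻³⁴ / 4.716 × 10⁻²⁴ = 1.41 × 10⁻¹⁰ m = 141 pm.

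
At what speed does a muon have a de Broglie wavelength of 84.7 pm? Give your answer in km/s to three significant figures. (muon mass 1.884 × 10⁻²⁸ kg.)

v = 41.5 km/s

p = h/λ = 6.626 × 10⁻³⁴ / 8.470 × 10⁻¹¹ = 7.823 × 10⁻²⁴ kg·m/s.
v = p/m = 7.823 × 10⁻²⁴ / 1.884 × 10⁻²⁸ = 4.15 × 10⁴ m/s = 41.5 km/s.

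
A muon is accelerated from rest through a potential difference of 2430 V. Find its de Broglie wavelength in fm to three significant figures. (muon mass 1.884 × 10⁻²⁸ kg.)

λ = 1730 fm

KE = eV = 1.602 × 10⁻¹⁹ × 2430 = 3.893 × 10⁻¹⁶ J.
p = √(2mKE) = √(2 × 1.884 × 10⁻²⁸ × 3.893 × 10⁻¹⁶) = 3.830 × 10⁻²² kg·m/s.
λ = h/p = 6.626 × 10⁻³⁴ / 3.830 × 10⁻²² = 1.73 × 10⁻¹² m = 1730 fm.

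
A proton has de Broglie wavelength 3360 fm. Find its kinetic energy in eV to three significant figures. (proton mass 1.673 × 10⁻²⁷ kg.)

p = h/λ = 6.626 × 10⁻³⁴ / 3.360 × 10⁻¹² = 1.972 × 10⁻²² kg·m/s.
KE = p²/(2m) = (1.972 × 10⁻²²)² / (2 × 1.673 × 10⁻²⁷) = 1.162 × 10⁻¹⁷ J = 72.5 eV.

KE = 72.5 eV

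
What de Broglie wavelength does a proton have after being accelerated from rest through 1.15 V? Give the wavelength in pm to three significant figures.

λ = 26.7 pm

KE = eV = 1.602 × 10⁻¹⁹ × 1.150 = 1.842 × 10⁻¹⁹ J.
p = √(2mKE) = √(2 × 1.673 × 10⁻²⁷ × 1.842 × 10⁻¹⁹) = 2.483 × 10⁻²³ kg·m/s.
λ = h/p = 6.626 × 10⁻³⁴ / 2.483 × 10⁻²³ = 2.67 × 10⁻¹¹ m = 26.7 pm.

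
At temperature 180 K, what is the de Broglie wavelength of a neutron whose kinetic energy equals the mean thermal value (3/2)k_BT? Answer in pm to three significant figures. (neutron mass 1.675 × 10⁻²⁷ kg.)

λ = 187 pm

KE = (3/2)k_BT = 1.5 × 1.381 × 10⁻²³ × 180 = 3.729 × 10⁻²¹ J.
p = √(2mKE) = √(2 × 1.675 × 10⁻²⁷ × 3.729 × 10⁻²¹) = 3.534 × 10⁻²⁴ kg·m/s.
λ = h/p = 1.87 × 10⁻¹⁰ m = 187 pm.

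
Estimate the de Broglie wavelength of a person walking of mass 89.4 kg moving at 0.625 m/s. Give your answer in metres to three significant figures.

λ = 1.19 × 10⁻³⁵ m

p = mv = 89.4 × 0.625 = 5.588 × 10¹ kg·m/s.
λ = h/p = 6.626 × 10⁻³⁴ / 5.588 × 10¹ = 1.19 × 10⁻³⁵ m.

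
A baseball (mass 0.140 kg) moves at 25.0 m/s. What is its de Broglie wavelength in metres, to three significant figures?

λ = 1.89 × 10⁻³⁴ m

p = mv = 0.140 × 25.0 = 3.500 kg·m/s.
λ = h/p = 6.626 × 10⁻³⁴ / 3.500 = 1.89 × 10⁻³⁴ m.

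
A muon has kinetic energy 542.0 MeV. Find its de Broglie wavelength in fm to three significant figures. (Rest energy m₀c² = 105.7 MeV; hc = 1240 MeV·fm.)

Total energy E = KE + m₀c² = 542.0 + 105.7 = 647.7 MeV.
(pc)² = E² − (m₀c²)² = (647.7)² − (105.7)² = 4.083 × 10⁵ MeV², so pc = 639.0 MeV.
λ = hc/(pc) = 1240 MeV·fm / 639.0 MeV = 1.94 fm.

λ = 1.94 fm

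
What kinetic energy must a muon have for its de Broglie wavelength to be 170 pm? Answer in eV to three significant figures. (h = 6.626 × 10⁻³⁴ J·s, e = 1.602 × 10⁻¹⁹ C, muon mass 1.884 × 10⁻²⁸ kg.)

p = h/λ = 6.626 × 10⁻³⁴ / 1.700 × 10⁻¹⁰ = 3.898 × 10⁻²⁴ kg·m/s.
KE = p²/(2m) = (3.898 × 10⁻²⁴)² / (2 × 1.884 × 10⁻²⁸) = 4.032 × 10⁻²⁰ J = 0.252 eV.

KE = 0.252 eV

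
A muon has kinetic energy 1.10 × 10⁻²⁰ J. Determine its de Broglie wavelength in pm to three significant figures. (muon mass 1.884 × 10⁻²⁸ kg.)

λ = 325 pm

p = √(2mKE) = √(2 × 1.884 × 10⁻²⁸ × 1.100 × 10⁻²⁰) = 2.036 × 10⁻²⁴ kg·m/s.
λ = h/p = 6.626 × 10⁻³⁴ / 2.036 × 10⁻²⁴ = 3.25 × 10⁻¹⁰ m = 325 pm.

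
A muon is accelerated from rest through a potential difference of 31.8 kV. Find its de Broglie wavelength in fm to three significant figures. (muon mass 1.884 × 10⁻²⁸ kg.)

KE = eV = 1.602 × 10⁻¹⁹ × 3.180 × 10⁴ = 5.094 × 10⁻¹⁵ J.
p = √(2mKE) = √(2 × 1.884 × 10⁻²⁸ × 5.094 × 10⁻¹⁵) = 1.385 × 10⁻²¹ kg·m/s.
λ = h/p = 6.626 × 10⁻³⁴ / 1.385 × 10⁻²¹ = 4.78 × 10⁻¹³ m = 478 fm.

λ = 478 fm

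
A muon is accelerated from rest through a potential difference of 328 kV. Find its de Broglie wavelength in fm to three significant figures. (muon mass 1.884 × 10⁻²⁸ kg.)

λ = 149 fm

KE = eV = 1.602 × 10⁻¹⁹ × 3.280 × 10⁵ = 5.255 × 10⁻¹⁴ J.
p = √(2mKE) = √(2 × 1.884 × 10⁻²⁸ × 5.255 × 10⁻¹⁴) = 4.450 × 10⁻²¹ kg·m/s.
λ = h/p = 6.626 × 10⁻³⁴ / 4.450 × 10⁻²¹ = 1.49 × 10⁻¹³ m = 149 fm.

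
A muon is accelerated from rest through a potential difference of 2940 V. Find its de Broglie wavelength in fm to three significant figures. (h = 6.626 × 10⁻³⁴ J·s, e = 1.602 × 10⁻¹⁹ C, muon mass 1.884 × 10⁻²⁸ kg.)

λ = 1570 fm

KE = eV = 1.602 × 10⁻¹⁹ × 2940 = 4.710 × 10⁻¹⁶ J.
p = √(2mKE) = √(2 × 1.884 × 10⁻²⁸ × 4.710 × 10⁻¹⁶) = 4.213 × 10⁻²² kg·m/s.
λ = h/p = 6.626 × 10⁻³⁴ / 4.213 × 10⁻²² = 1.57 × 10⁻¹² m = 1570 fm.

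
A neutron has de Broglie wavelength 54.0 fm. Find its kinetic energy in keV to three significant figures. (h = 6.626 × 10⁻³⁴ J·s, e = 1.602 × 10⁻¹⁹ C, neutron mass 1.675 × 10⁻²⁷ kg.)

KE = 281 keV

p = h/λ = 6.626 × 10⁻³⁴ / 5.400 × 10⁻¹⁴ = 1.227 × 10⁻²⁰ kg·m/s.
KE = p²/(2m) = (1.227 × 10⁻²⁰)² / (2 × 1.675 × 10⁻²⁷) = 4.494 × 10⁻¹⁴ J = 281 keV.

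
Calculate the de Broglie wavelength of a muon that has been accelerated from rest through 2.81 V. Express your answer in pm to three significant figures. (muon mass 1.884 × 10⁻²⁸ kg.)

λ = 50.9 pm

KE = eV = 1.602 × 10⁻¹⁹ × 2.810 = 4.502 × 10⁻¹⁹ J.
p = √(2mKE) = √(2 × 1.884 × 10⁻²⁸ × 4.502 × 10⁻¹⁹) = 1.302 × 10⁻²³ kg·m/s.
λ = h/p = 6.626 × 10⁻³⁴ / 1.302 × 10⁻²³ = 5.09 × 10⁻¹¹ m = 50.9 pm.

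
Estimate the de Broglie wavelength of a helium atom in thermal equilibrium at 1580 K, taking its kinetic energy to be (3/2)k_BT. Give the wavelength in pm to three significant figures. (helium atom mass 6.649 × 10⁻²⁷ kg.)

KE = (3/2)k_BT = 1.5 × 1.381 × 10⁻²³ × 1580 = 3.273 × 10⁻²⁰ J.
p = √(2mKE) = √(2 × 6.649 × 10⁻²⁷ × 3.273 × 10⁻²⁰) = 2.086 × 10⁻²³ kg·m/s.
λ = h/p = 3.18 × 10⁻¹¹ m = 31.8 pm.

λ = 31.8 pm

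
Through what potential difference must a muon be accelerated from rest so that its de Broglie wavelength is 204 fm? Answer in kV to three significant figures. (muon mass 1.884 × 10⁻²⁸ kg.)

p = h/λ = 6.626 × 10⁻³⁴ / 2.040 × 10⁻¹³ = 3.248 × 10⁻²¹ kg·m/s.
KE = p²/(2m) = 2.800 × 10⁻¹⁴ J.
V = KE/e = 2.800 × 10⁻¹⁴ / (1.602 × 10⁻¹⁹) = 175 kV.

V = 175 kV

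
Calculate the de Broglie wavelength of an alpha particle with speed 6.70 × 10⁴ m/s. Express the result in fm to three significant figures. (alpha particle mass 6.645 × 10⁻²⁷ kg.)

p = mv = 6.645 × 10⁻²⁷ × 6.70 × 10⁴ = 4.452 × 10⁻²² kg·m/s.
λ = h/p = 6.626 × 10⁻³⁴ / 4.452 × 10⁻²² = 1.49 × 10⁻¹² m = 1490 fm.

λ = 1490 fm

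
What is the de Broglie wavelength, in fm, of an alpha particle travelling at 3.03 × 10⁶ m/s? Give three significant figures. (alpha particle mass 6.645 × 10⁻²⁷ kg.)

λ = 32.9 fm

p = mv = 6.645 × 10⁻²⁷ × 3.03 × 10⁶ = 2.013 × 10⁻²⁰ kg·m/s.
λ = h/p = 6.626 × 10⁻³⁴ / 2.013 × 10⁻²⁰ = 3.29 × 10⁻¹⁴ m = 32.9 fm.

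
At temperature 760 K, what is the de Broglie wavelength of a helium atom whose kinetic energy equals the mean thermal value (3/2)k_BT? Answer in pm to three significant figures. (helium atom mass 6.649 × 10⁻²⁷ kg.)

KE = (3/2)k_BT = 1.5 × 1.381 × 10⁻²³ × 760 = 1.574 × 10⁻²⁰ J.
p = √(2mKE) = √(2 × 6.649 × 10⁻²⁷ × 1.574 × 10⁻²⁰) = 1.447 × 10⁻²³ kg·m/s.
λ = h/p = 4.58 × 10⁻¹¹ m = 45.8 pm.

λ = 45.8 pm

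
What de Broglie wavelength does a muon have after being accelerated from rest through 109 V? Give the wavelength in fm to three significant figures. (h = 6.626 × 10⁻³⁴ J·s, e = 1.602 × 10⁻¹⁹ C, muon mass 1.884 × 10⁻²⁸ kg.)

λ = 8170 fm

KE = eV = 1.602 × 10⁻¹⁹ × 109.0 = 1.746 × 10⁻¹⁷ J.
p = √(2mKE) = √(2 × 1.884 × 10⁻²⁸ × 1.746 × 10⁻¹⁷) = 8.111 × 10⁻²³ kg·m/s.
λ = h/p = 6.626 × 10⁻³⁴ / 8.111 × 10⁻²³ = 8.17 × 10⁻¹² m = 8170 fm.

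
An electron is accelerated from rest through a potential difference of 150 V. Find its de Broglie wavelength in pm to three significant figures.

λ = 100 pm

KE = eV = 1.602 × 10⁻¹⁹ × 150.0 = 2.403 × 10⁻¹⁷ J.
p = √(2mKE) = √(2 × 9.109 × 10⁻³¹ × 2.403 × 10⁻¹⁷) = 6.616 × 10⁻²⁴ kg·m/s.
λ = h/p = 6.626 × 10⁻³⁴ / 6.616 × 10⁻²⁴ = 1.00 × 10⁻¹⁰ m = 100 pm.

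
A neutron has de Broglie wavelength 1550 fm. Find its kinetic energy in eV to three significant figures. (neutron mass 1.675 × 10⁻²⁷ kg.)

KE = 341 eV

p = h/λ = 6.626 × 10⁻³⁴ / 1.550 × 10⁻¹² = 4.275 × 10⁻²² kg·m/s.
KE = p²/(2m) = (4.275 × 10⁻²²)² / (2 × 1.675 × 10⁻²⁷) = 5.455 × 10⁻¹⁷ J = 341 eV.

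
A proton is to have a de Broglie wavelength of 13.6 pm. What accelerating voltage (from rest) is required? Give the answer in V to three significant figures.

V = 4.43 V

p = h/λ = 6.626 × 10⁻³⁴ / 1.360 × 10⁻¹¹ = 4.872 × 10⁻²³ kg·m/s.
KE = p²/(2m) = 7.094 × 10⁻¹⁹ J.
V = KE/e = 7.094 × 10⁻¹⁹ / (1.602 × 10⁻¹⁹) = 4.43 V.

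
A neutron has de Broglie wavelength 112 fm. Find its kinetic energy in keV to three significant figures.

p = h/λ = 6.626 × 10⁻³⁴ / 1.120 × 10⁻¹³ = 5.916 × 10⁻²¹ kg·m/s.
KE = p²/(2m) = (5.916 × 10⁻²¹)² / (2 × 1.675 × 10⁻²⁷) = 1.045 × 10⁻¹⁴ J = 65.2 keV.

KE = 65.2 keV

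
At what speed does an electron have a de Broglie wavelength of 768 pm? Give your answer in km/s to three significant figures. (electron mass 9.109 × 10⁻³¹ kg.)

v = 947 km/s

p = h/λ = 6.626 × 10⁻³⁴ / 7.680 × 10⁻¹⁰ = 8.628 × 10⁻²⁵ kg·m/s.
v = p/m = 8.628 × 10⁻²⁵ / 9.109 × 10⁻³¹ = 9.47 × 10⁵ m/s = 947 km/s.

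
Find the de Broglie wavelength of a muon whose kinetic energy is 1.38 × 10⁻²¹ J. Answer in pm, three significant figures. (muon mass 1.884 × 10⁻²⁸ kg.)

p = √(2mKE) = √(2 × 1.884 × 10⁻²⁸ × 1.380 × 10⁻²¹) = 7.211 × 10⁻²⁵ kg·m/s.
λ = h/p = 6.626 × 10⁻³⁴ / 7.211 × 10⁻²⁵ = 9.19 × 10⁻¹⁰ m = 919 pm.

λ = 919 pm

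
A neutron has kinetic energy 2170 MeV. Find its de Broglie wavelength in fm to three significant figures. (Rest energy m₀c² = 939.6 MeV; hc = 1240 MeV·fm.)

Total energy E = KE + m₀c² = 2170 + 939.6 = 3109.6 MeV.
(pc)² = E² − (m₀c²)² = (3109.6)² − (939.6)² = 8.787 × 10⁶ MeV², so pc = 2964 MeV.
λ = hc/(pc) = 1240 MeV·fm / 2964 MeV = 0.418 fm.

λ = 0.418 fm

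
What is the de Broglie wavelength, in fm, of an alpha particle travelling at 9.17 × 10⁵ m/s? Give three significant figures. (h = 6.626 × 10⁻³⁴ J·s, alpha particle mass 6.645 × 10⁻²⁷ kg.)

λ = 109 fm

p = mv = 6.645 × 10⁻²⁷ × 9.17 × 10⁵ = 6.093 × 10⁻²¹ kg·m/s.
λ = h/p = 6.626 × 10⁻³⁴ / 6.093 × 10⁻²¹ = 1.09 × 10⁻¹³ m = 109 fm.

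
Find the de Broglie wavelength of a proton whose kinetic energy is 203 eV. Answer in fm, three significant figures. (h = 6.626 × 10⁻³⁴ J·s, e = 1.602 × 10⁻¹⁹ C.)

KE = 203 eV = 3.252 × 10⁻¹⁷ J.
p = √(2mKE) = √(2 × 1.673 × 10⁻²⁷ × 3.252 × 10⁻¹⁷) = 3.299 × 10⁻²² kg·m/s.
λ = h/p = 6.626 × 10⁻³⁴ / 3.299 × 10⁻²² = 2.01 × 10⁻¹² m = 2010 fm.

λ = 2010 fm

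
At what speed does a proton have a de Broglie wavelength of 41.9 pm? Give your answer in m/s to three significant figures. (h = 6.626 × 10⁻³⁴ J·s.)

v = 9450 m/s

p = h/λ = 6.626 × 10⁻³⁴ / 4.190 × 10⁻¹¹ = 1.581 × 10⁻²³ kg·m/s.
v = p/m = 1.581 × 10⁻²³ / 1.673 × 10⁻²⁷ = 9.45 × 10³ m/s = 9450 m/s.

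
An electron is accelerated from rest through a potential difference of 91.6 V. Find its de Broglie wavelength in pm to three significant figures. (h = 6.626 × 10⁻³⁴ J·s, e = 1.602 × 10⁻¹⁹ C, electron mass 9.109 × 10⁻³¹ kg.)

λ = 128 pm

KE = eV = 1.602 × 10⁻¹⁹ × 91.60 = 1.467 × 10⁻¹⁷ J.
p = √(2mKE) = √(2 × 9.109 × 10⁻³¹ × 1.467 × 10⁻¹⁷) = 5.170 × 10⁻²⁴ kg·m/s.
λ = h/p = 6.626 × 10⁻³⁴ / 5.170 × 10⁻²⁴ = 1.28 × 10⁻¹⁰ m = 128 pm.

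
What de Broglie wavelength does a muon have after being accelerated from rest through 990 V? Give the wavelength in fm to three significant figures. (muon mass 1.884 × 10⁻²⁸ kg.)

λ = 2710 fm

KE = eV = 1.602 × 10⁻¹⁹ × 990.0 = 1.586 × 10⁻¹⁶ J.
p = √(2mKE) = √(2 × 1.884 × 10⁻²⁸ × 1.586 × 10⁻¹⁶) = 2.445 × 10⁻²² kg·m/s.
λ = h/p = 6.626 × 10⁻³⁴ / 2.445 × 10⁻²² = 2.71 × 10⁻¹² m = 2710 fm.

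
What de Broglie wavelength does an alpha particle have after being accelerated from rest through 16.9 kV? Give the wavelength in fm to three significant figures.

KE = 2eV = 2 × 1.602 × 10⁻¹⁹ × 1.690 × 10⁴ = 5.415 × 10⁻¹⁵ J.
p = √(2mKE) = √(2 × 6.645 × 10⁻²⁷ × 5.415 × 10⁻¹⁵) = 8.483 × 10⁻²¹ kg·m/s.
λ = h/p = 6.626 × 10⁻³⁴ / 8.483 × 10⁻²¹ = 7.81 × 10⁻¹⁴ m = 78.1 fm.

λ = 78.1 fm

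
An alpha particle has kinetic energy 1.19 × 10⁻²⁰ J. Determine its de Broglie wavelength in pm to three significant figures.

λ = 52.7 pm

p = √(2mKE) = √(2 × 6.645 × 10⁻²⁷ × 1.190 × 10⁻²⁰) = 1.258 × 10⁻²³ kg·m/s.
λ = h/p = 6.626 × 10⁻³⁴ / 1.258 × 10⁻²³ = 5.27 × 10⁻¹¹ m = 52.7 pm.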